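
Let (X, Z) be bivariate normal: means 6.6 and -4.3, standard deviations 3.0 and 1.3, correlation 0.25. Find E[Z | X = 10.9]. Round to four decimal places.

For a bivariate normal, E[Z | X=x] = μ_Z + ρ·(σ_Z/σ_X)·(x − μ_X).
E[Z | X=10.9] = -4.3 + (0.25)·(1.3/3.0)·(10.9 − (6.6)) = -4.3 + (0.10833)·(4.3) = -3.8342.

-3.8342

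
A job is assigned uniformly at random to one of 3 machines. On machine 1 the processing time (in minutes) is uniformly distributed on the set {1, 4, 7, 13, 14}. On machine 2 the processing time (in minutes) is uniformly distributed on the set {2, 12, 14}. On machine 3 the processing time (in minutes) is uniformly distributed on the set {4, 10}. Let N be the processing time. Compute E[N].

E[N | machine 1] = (1+4+7+13+14)/5 = 39/5.
E[N | machine 2] = (2+12+14)/3 = 28/3.
E[N | machine 3] = (4+10)/2 = 7.
E[N] = (1/3)·(39/5) + (1/3)·(28/3) + (1/3)·(7) = 362/45.

362/45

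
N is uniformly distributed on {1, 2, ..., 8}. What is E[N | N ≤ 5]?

Given N ≤ 5, N is equally likely to be any of {1, 2, 3, 4, 5}.
E[N | N ≤ 5] = (1 + 2 + 3 + 4 + 5) / 5 = 3.

3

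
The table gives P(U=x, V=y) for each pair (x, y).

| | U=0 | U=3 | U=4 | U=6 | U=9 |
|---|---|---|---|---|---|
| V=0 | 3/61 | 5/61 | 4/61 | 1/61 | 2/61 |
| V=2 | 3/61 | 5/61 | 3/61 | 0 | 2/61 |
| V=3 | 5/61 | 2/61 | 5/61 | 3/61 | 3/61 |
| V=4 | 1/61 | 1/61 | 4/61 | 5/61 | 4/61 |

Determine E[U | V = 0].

P(V = 0) = 15/61.
Summing U·P(U=x,V=y) over the conditioning event gives 55/61.
E[U | V = 0] = (55/61) / (15/61) = 11/3.

11/3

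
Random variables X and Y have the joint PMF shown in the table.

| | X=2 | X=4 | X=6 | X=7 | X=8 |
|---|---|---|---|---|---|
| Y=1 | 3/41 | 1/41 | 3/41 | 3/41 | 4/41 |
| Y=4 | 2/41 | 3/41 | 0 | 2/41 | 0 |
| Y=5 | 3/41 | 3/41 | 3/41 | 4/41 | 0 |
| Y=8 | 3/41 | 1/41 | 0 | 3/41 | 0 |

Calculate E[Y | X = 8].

1

P(X = 8) = 4/41.
Σ Y·P over the event = 1·(4/41) = 4/41.
E[Y | X = 8] = (4/41) / (4/41) = 1.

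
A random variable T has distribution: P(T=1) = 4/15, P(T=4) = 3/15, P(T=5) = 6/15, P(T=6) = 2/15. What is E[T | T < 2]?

1

P(T < 2) = 4/15.
Σ over the event: 1·4/15 = 4/15.
E[T | T < 2] = (4/15) / (4/15) = 1.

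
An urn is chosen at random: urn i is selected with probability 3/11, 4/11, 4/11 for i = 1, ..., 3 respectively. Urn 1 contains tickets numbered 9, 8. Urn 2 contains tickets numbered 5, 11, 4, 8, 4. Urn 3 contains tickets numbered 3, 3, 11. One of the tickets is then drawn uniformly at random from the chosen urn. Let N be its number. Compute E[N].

E[N | urn 1] = (9+8)/2 = 17/2.
E[N | urn 2] = (5+11+4+8+4)/5 = 32/5.
E[N | urn 3] = (3+3+11)/3 = 17/3.
By the law of total expectation,
E[N] = (3/11)·(17/2) + (4/11)·(32/5) + (4/11)·(17/3) = 2213/330.

2213/330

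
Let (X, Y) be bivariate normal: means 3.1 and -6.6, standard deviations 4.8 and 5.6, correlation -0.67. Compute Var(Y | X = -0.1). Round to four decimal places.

17.2825

For a bivariate normal, Var(Y | X=x) = σ_Y²(1 − ρ²).
Var(Y | X=-0.1) = (5.6)²·(1 − (-0.67)²) = 31.36·0.5511 = 17.2825.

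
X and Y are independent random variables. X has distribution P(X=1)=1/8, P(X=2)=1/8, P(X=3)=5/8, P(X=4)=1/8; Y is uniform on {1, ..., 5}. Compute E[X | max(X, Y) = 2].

P(max(X, Y) = 2) = 3/40.
Summing X·P(x,y) over outcomes with max(X, Y) = 2 gives 1/8.
E[X | max(X, Y) = 2] = (1/8) / (3/40) = 5/3.

5/3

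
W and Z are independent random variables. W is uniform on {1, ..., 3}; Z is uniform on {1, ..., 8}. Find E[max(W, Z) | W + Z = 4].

P(W + Z = 4) = 1/8.
Summing max(W,Z)·P(x,y) over outcomes with W + Z = 4 gives 1/3.
E[max(W, Z) | W + Z = 4] = (1/3) / (1/8) = 8/3.

8/3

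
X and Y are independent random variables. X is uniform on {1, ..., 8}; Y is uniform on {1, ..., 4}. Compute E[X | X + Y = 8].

Outcomes with X + Y = 8: (4,4), (5,3), (6,2), (7,1), each with probability 1/32.
E[X | X + Y = 8] = (4 + 5 + 6 + 7) / 4 = 11/2.

11/2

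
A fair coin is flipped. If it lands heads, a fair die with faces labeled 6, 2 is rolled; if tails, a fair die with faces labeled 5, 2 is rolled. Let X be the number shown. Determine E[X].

15/4

E[X | heads] = (6+2)/2 = 4.
E[X | tails] = (5+2)/2 = 7/2.
By the law of total expectation,
E[X] = (1/2)·(4) + (1/2)·(7/2) = 15/4.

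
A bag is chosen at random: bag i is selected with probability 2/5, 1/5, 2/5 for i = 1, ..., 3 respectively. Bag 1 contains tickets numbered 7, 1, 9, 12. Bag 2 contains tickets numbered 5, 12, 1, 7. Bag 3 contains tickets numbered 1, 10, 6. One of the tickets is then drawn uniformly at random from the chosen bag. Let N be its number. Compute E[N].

E[N | bag 1] = (7+1+9+12)/4 = 29/4.
E[N | bag 2] = (5+12+1+7)/4 = 25/4.
E[N | bag 3] = (1+10+6)/3 = 17/3.
By the law of total expectation,
E[N] = (2/5)·(29/4) + (1/5)·(25/4) + (2/5)·(17/3) = 77/12.

77/12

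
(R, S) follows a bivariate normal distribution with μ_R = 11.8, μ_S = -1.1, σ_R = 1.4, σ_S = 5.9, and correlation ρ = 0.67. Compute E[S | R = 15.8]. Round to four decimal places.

10.1943

For a bivariate normal, E[S | R=x] = μ_S + ρ·(σ_S/σ_R)·(x − μ_R).
E[S | R=15.8] = -1.1 + (0.67)·(5.9/1.4)·(15.8 − (11.8)) = -1.1 + (2.82357)·(4) = 10.1943.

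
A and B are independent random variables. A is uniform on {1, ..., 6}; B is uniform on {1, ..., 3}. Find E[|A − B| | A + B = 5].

5/3

Outcomes with A + B = 5: (2,3), (3,2), (4,1), each with probability 1/18.
E[|A − B| | A + B = 5] = (1 + 1 + 3) / 3 = 5/3.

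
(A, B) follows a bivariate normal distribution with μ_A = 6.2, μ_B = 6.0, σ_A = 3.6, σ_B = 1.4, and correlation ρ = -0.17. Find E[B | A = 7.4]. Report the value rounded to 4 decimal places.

E[B | A=x] = μ_B + ρ(σ_B/σ_A)(x − μ_A) for jointly normal variables.
E[B | A=7.4] = 6.0 + (-0.17)·(1.4/3.6)·(7.4 − (6.2)) = 6.0 + (-0.066111)·(1.2) = 5.9207.

5.9207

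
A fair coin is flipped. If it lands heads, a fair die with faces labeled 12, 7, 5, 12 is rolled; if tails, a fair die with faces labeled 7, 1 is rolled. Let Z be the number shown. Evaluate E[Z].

E[Z | heads] = (12+7+5+12)/4 = 9.
E[Z | tails] = (7+1)/2 = 4.
E[Z] = (1/2)·(9) + (1/2)·(4) = 13/2.

13/2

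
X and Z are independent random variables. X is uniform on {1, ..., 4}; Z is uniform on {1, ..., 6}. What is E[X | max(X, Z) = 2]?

Outcomes with max(X, Z) = 2: (1,2), (2,1), (2,2), each with probability 1/24.
E[X | max(X, Z) = 2] = (1 + 2 + 2) / 3 = 5/3.

5/3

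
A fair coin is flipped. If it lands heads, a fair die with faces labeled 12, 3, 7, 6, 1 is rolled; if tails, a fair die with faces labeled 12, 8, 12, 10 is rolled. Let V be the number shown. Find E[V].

163/20

E[V | heads] = (12+3+7+6+1)/5 = 29/5.
E[V | tails] = (12+8+12+10)/4 = 21/2.
By the law of total expectation,
E[V] = (1/2)·(29/5) + (1/2)·(21/2) = 163/20.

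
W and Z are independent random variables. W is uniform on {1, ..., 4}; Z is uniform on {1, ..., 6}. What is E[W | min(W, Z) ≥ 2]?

3

P(min(W, Z) ≥ 2) = 5/8.
Summing W·P(x,y) over outcomes with min(W, Z) ≥ 2 gives 15/8.
E[W | min(W, Z) ≥ 2] = (15/8) / (5/8) = 3.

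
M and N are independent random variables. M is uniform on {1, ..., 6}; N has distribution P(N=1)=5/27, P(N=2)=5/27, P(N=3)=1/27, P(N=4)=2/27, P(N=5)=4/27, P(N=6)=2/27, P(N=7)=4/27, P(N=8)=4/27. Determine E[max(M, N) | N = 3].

P(N = 3) = 1/27.
Summing max(M,N)·P(x,y) over outcomes with N = 3 gives 4/27.
E[max(M, N) | N = 3] = (4/27) / (1/27) = 4.

4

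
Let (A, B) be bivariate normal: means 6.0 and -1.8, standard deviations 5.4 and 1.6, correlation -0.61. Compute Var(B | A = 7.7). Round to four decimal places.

1.6074

For a bivariate normal, Var(B | A=x) = σ_B²(1 − ρ²).
Var(B | A=7.7) = (1.6)²·(1 − (-0.61)²) = 2.56·0.6279 = 1.6074.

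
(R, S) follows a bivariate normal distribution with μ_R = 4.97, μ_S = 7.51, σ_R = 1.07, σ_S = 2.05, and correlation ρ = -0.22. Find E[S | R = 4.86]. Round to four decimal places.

For a bivariate normal, E[S | R=x] = μ_S + ρ·(σ_S/σ_R)·(x − μ_R).
E[S | R=4.86] = 7.51 + (-0.22)·(2.05/1.07)·(4.86 − (4.97)) = 7.51 + (-0.4215)·(-0.11) = 7.5564.

7.5564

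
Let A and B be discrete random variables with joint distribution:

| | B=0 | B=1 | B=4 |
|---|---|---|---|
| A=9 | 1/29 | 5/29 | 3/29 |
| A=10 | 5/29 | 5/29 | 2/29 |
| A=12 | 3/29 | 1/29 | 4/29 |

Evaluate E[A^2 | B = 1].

1049/11

P(B = 1) = 11/29.
Σ A^2·P over the event = 81·(5/29) + 100·(5/29) + 144·(1/29) = 1049/29.
E[A^2 | B = 1] = (1049/29) / (11/29) = 1049/11.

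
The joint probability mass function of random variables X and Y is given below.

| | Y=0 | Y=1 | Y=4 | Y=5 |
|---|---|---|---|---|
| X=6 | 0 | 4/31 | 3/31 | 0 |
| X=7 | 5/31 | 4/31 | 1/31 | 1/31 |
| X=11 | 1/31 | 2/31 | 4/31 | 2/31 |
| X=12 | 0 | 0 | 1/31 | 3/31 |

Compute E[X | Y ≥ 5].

P(Y ≥ 5) = 6/31.
Σ X·P over the event = 7·(1/31) + 11·(2/31) + 12·(3/31) = 65/31.
E[X | Y ≥ 5] = (65/31) / (6/31) = 65/6.

65/6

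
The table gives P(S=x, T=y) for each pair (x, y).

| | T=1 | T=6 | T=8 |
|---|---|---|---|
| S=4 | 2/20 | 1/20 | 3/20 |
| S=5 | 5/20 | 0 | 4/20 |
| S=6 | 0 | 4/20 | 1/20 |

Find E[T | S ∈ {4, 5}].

23/5

P(S ∈ {4, 5}) = 3/4.
Σ T·P over the event = 1·(2/20) + 6·(1/20) + 8·(3/20) + 1·(5/20) + 8·(4/20) = 69/20.
E[T | S ∈ {4, 5}] = (69/20) / (3/4) = 23/5.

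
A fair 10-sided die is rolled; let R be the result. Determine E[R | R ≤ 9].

Given R ≤ 9, R is equally likely to be any of {1, 2, 3, 4, 5, 6, 7, 8, 9}.
E[R | R ≤ 9] = (1 + 2 + 3 + 4 + 5 + 6 + 7 + 8 + 9) / 9 = 5.

5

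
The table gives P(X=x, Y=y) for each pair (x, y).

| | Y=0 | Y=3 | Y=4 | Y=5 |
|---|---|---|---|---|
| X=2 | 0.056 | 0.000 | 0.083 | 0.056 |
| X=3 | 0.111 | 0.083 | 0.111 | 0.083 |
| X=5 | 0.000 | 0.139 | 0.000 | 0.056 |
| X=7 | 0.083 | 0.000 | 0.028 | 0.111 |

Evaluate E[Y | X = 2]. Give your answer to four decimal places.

P(X = 2) = 0.195.
Summing Y·P(X=x,Y=y) over the conditioning event gives 0.612.
E[Y | X = 2] = (0.612) / (0.195) = 3.1385.

3.1385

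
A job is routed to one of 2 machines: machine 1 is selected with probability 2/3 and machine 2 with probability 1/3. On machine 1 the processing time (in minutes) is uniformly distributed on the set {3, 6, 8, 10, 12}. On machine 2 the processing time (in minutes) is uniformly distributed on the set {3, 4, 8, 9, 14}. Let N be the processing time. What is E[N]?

E[N | machine 1] = (3+6+8+10+12)/5 = 39/5.
E[N | machine 2] = (3+4+8+9+14)/5 = 38/5.
E[N] = (2/3)·(39/5) + (1/3)·(38/5) = 116/15.

116/15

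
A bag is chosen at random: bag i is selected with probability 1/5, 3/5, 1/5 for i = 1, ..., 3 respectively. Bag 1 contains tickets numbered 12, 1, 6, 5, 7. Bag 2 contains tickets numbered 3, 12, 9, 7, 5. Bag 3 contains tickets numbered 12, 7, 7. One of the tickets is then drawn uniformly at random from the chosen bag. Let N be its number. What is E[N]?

E[N | bag 1] = (12+1+6+5+7)/5 = 31/5.
E[N | bag 2] = (3+12+9+7+5)/5 = 36/5.
E[N | bag 3] = (12+7+7)/3 = 26/3.
E[N] = (1/5)·(31/5) + (3/5)·(36/5) + (1/5)·(26/3) = 547/75.

547/75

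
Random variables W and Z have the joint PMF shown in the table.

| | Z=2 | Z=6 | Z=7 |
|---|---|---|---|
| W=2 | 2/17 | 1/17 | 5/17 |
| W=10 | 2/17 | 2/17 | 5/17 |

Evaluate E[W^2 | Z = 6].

P(Z = 6) = 3/17.
Summing W^2·P(W=x,Z=y) over the conditioning event gives 12.
E[W^2 | Z = 6] = (12) / (3/17) = 68.

68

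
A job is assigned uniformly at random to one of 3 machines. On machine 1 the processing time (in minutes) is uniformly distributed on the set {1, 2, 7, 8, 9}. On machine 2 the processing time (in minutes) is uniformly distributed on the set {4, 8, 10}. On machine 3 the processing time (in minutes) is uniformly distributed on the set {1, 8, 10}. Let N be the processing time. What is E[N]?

286/45

E[N | machine 1] = (1+2+7+8+9)/5 = 27/5.
E[N | machine 2] = (4+8+10)/3 = 22/3.
E[N | machine 3] = (1+8+10)/3 = 19/3.
E[N] = (1/3)·(27/5) + (1/3)·(22/3) + (1/3)·(19/3) = 286/45.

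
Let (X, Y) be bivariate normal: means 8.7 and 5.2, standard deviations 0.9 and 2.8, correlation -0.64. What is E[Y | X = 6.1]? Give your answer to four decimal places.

10.3769

E[Y | X=x] = μ_Y + ρ(σ_Y/σ_X)(x − μ_X) for jointly normal variables.
E[Y | X=6.1] = 5.2 + (-0.64)·(2.8/0.9)·(6.1 − (8.7)) = 5.2 + (-1.9911)·(-2.6) = 10.3769.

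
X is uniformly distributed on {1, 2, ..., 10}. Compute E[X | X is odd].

Given X is odd, X is equally likely to be any of {1, 3, 5, 7, 9}.
E[X | X is odd] = (1 + 3 + 5 + 7 + 9) / 5 = 5.

5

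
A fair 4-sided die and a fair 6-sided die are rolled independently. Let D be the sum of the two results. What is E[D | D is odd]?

P(D is odd) = 1/2.
Σ over the event: 3·1/12 + 5·1/6 + 7·1/6 + 9·1/12 = 3.
E[D | D is odd] = (3) / (1/2) = 6.

6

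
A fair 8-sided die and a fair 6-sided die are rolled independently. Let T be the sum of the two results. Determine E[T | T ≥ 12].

P(T ≥ 12) = 1/8.
Σ over the event: 12·1/16 + 13·1/24 + 14·1/48 = 19/12.
E[T | T ≥ 12] = (19/12) / (1/8) = 38/3.

38/3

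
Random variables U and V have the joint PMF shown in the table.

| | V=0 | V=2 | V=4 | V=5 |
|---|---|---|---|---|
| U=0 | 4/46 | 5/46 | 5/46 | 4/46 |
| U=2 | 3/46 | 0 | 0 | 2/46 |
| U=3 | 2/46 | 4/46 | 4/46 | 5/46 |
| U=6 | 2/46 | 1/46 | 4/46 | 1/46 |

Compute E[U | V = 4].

P(V = 4) = 13/46.
Σ U·P over the event = 0·(5/46) + 3·(4/46) + 6·(4/46) = 18/23.
E[U | V = 4] = (18/23) / (13/46) = 36/13.

36/13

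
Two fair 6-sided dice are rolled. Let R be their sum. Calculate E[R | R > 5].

106/13

P(R > 5) = 13/18.
Σ over the event: 6·5/36 + 7·1/6 + 8·5/36 + 9·1/9 + 10·1/12 + 11·1/18 + 12·1/36 = 53/9.
E[R | R > 5] = (53/9) / (13/18) = 106/13.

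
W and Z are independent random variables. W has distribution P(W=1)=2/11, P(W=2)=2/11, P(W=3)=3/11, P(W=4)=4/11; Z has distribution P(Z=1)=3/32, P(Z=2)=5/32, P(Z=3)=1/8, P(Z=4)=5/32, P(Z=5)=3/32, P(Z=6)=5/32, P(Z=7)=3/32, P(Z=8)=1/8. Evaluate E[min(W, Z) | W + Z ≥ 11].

37/10

P(W + Z ≥ 11) = 5/44.
Summing min(W,Z)·P(x,y) over outcomes with W + Z ≥ 11 gives 37/88.
E[min(W, Z) | W + Z ≥ 11] = (37/88) / (5/44) = 37/10.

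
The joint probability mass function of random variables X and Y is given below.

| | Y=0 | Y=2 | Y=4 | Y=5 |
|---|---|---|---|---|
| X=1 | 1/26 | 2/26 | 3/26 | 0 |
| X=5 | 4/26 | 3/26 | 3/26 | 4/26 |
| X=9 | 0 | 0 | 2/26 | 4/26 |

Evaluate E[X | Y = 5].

P(Y = 5) = 4/13.
Σ X·P over the event = 5·(4/26) + 9·(4/26) = 28/13.
E[X | Y = 5] = (28/13) / (4/13) = 7.

7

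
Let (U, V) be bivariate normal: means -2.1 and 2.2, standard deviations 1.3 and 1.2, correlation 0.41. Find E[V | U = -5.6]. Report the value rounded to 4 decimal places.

0.8754

For a bivariate normal, E[V | U=x] = μ_V + ρ·(σ_V/σ_U)·(x − μ_U).
E[V | U=-5.6] = 2.2 + (0.41)·(1.2/1.3)·(-5.6 − (-2.1)) = 2.2 + (0.37846)·(-3.5) = 0.8754.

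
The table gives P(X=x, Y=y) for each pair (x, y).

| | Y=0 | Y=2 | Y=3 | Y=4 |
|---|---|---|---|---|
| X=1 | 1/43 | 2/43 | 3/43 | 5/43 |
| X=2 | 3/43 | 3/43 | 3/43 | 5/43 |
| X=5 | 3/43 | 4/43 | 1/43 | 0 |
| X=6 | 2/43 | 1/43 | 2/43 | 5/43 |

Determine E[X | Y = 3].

P(Y = 3) = 9/43.
Σ X·P over the event = 1·(3/43) + 2·(3/43) + 5·(1/43) + 6·(2/43) = 26/43.
E[X | Y = 3] = (26/43) / (9/43) = 26/9.

26/9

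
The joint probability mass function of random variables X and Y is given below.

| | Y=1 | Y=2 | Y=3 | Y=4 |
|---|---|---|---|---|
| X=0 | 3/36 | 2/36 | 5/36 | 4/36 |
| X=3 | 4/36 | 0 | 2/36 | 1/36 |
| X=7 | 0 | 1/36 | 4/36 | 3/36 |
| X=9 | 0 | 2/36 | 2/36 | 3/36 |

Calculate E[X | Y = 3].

4

P(Y = 3) = 13/36.
Summing X·P(X=x,Y=y) over the conditioning event gives 13/9.
E[X | Y = 3] = (13/9) / (13/36) = 4.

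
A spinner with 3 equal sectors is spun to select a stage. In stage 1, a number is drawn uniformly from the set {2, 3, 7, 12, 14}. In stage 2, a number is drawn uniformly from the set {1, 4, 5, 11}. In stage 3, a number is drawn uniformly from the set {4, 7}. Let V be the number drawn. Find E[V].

E[V | stage 1] = (2+3+7+12+14)/5 = 38/5.
E[V | stage 2] = (1+4+5+11)/4 = 21/4.
E[V | stage 3] = (4+7)/2 = 11/2.
E[V] = (1/3)·(38/5) + (1/3)·(21/4) + (1/3)·(11/2) = 367/60.

367/60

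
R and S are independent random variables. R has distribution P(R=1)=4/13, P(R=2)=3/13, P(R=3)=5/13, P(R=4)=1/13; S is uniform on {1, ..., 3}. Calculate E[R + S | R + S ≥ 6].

P(R + S ≥ 6) = 7/39.
Summing (R+S)·P(x,y) over outcomes with R + S ≥ 6 gives 43/39.
E[R + S | R + S ≥ 6] = (43/39) / (7/39) = 43/7.

43/7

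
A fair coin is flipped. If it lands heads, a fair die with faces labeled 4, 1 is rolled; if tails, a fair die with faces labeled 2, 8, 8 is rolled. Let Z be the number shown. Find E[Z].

E[Z | heads] = (4+1)/2 = 5/2.
E[Z | tails] = (2+8+8)/3 = 6.
By the law of total expectation,
E[Z] = (1/2)·(5/2) + (1/2)·(6) = 17/4.

17/4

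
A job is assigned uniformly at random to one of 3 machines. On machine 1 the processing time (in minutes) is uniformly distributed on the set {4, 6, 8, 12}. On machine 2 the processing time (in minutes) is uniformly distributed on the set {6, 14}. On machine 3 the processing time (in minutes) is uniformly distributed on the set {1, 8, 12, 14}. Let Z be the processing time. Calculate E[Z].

E[Z | machine 1] = (4+6+8+12)/4 = 15/2.
E[Z | machine 2] = (6+14)/2 = 10.
E[Z | machine 3] = (1+8+12+14)/4 = 35/4.
E[Z] = (1/3)·(15/2) + (1/3)·(10) + (1/3)·(35/4) = 35/4.

35/4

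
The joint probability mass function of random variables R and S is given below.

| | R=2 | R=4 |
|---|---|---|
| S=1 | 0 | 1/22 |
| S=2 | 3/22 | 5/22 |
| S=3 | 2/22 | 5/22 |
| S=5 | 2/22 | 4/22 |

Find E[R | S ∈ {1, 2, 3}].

P(S ∈ {1, 2, 3}) = 8/11.
Summing R·P(R=x,S=y) over the conditioning event gives 27/11.
E[R | S ∈ {1, 2, 3}] = (27/11) / (8/11) = 27/8.

27/8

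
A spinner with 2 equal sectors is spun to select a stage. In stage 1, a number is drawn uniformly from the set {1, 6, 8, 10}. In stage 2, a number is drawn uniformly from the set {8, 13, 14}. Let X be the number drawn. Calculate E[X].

215/24

E[X | stage 1] = (1+6+8+10)/4 = 25/4.
E[X | stage 2] = (8+13+14)/3 = 35/3.
E[X] = (1/2)·(25/4) + (1/2)·(35/3) = 215/24.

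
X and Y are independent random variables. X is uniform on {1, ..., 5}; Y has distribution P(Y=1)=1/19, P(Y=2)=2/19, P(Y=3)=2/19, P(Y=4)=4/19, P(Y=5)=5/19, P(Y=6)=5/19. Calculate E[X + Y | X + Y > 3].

P(X + Y > 3) = 91/95.
Summing (X+Y)·P(x,y) over outcomes with X + Y > 3 gives 36/5.
E[X + Y | X + Y > 3] = (36/5) / (91/95) = 684/91.

684/91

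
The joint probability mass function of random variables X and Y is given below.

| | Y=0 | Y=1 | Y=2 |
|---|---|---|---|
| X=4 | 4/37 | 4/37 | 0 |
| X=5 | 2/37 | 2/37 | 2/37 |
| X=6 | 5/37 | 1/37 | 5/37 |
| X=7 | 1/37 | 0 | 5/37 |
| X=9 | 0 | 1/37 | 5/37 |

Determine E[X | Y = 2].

120/17

P(Y = 2) = 17/37.
Σ X·P over the event = 5·(2/37) + 6·(5/37) + 7·(5/37) + 9·(5/37) = 120/37.
E[X | Y = 2] = (120/37) / (17/37) = 120/17.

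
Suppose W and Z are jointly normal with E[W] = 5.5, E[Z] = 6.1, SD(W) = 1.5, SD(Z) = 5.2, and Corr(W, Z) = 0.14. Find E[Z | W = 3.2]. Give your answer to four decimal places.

For a bivariate normal, E[Z | W=x] = μ_Z + ρ·(σ_Z/σ_W)·(x − μ_W).
E[Z | W=3.2] = 6.1 + (0.14)·(5.2/1.5)·(3.2 − (5.5)) = 6.1 + (0.48533)·(-2.3) = 4.9837.

4.9837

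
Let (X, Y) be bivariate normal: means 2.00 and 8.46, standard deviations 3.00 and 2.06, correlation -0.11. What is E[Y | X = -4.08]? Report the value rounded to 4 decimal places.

The regression of Y on X has slope ρ·σ_Y/σ_X and passes through (μ_X, μ_Y).
E[Y | X=-4.08] = 8.46 + (-0.11)·(2.06/3.00)·(-4.08 − (2.00)) = 8.46 + (-0.075533)·(-6.08) = 8.9192.

8.9192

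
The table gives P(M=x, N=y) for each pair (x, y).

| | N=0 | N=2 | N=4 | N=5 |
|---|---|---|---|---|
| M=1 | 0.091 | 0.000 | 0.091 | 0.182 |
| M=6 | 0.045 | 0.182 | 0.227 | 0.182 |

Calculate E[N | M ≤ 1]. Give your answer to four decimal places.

3.5000

P(M ≤ 1) = 0.364.
Σ N·P over the event = 0·(0.091) + 4·(0.091) + 5·(0.182) = 1.274.
E[N | M ≤ 1] = (1.274) / (0.364) = 3.5000.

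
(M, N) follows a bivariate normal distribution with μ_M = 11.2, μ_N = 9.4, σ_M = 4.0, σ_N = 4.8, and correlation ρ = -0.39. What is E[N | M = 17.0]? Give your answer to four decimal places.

6.6856

For a bivariate normal, E[N | M=x] = μ_N + ρ·(σ_N/σ_M)·(x − μ_M).
E[N | M=17.0] = 9.4 + (-0.39)·(4.8/4.0)·(17.0 − (11.2)) = 9.4 + (-0.468)·(5.8) = 6.6856.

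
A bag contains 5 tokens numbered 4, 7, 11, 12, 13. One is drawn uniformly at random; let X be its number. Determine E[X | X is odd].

31/3

P(X is odd) = 3/5.
Σ over the event: 7·1/5 + 11·1/5 + 13·1/5 = 31/5.
E[X | X is odd] = (31/5) / (3/5) = 31/3.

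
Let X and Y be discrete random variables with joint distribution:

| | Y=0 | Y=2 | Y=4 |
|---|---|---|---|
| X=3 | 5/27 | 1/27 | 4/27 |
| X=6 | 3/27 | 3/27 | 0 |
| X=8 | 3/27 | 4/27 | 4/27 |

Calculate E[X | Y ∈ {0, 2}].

110/19

P(Y ∈ {0, 2}) = 19/27.
Σ X·P over the event = 3·(5/27) + 3·(1/27) + 6·(3/27) + 6·(3/27) + 8·(3/27) + 8·(4/27) = 110/27.
E[X | Y ∈ {0, 2}] = (110/27) / (19/27) = 110/19.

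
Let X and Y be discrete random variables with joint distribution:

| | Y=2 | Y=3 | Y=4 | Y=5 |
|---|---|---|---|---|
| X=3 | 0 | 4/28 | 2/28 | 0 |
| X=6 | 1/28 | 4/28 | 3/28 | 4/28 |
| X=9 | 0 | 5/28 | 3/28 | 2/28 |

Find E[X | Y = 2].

P(Y = 2) = 1/28.
Σ X·P over the event = 6·(1/28) = 3/14.
E[X | Y = 2] = (3/14) / (1/28) = 6.

6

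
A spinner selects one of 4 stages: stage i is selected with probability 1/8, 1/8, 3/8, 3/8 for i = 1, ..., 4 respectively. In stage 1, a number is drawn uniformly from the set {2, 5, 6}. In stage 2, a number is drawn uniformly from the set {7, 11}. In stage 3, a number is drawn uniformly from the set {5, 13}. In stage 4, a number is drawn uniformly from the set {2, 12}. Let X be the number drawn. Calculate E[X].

E[X | stage 1] = (2+5+6)/3 = 13/3.
E[X | stage 2] = (7+11)/2 = 9.
E[X | stage 3] = (5+13)/2 = 9.
E[X | stage 4] = (2+12)/2 = 7.
By the law of total expectation,
E[X] = (1/8)·(13/3) + (1/8)·(9) + (3/8)·(9) + (3/8)·(7) = 23/3.

23/3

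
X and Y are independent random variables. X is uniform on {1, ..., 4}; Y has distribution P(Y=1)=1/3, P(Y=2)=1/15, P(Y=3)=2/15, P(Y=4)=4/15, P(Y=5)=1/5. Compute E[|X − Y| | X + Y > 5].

P(X + Y > 5) = 29/60.
Summing |X−Y|·P(x,y) over outcomes with X + Y > 5 gives 23/30.
E[|X − Y| | X + Y > 5] = (23/30) / (29/60) = 46/29.

46/29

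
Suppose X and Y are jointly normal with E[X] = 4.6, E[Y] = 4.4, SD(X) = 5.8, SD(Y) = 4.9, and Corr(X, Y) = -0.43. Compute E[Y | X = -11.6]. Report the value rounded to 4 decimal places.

The regression of Y on X has slope ρ·σ_Y/σ_X and passes through (μ_X, μ_Y).
E[Y | X=-11.6] = 4.4 + (-0.43)·(4.9/5.8)·(-11.6 − (4.6)) = 4.4 + (-0.36328)·(-16.2) = 10.2851.

10.2851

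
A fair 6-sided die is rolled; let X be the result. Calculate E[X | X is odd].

Given X is odd, X is equally likely to be any of {1, 3, 5}.
E[X | X is odd] = (1 + 3 + 5) / 3 = 3.

3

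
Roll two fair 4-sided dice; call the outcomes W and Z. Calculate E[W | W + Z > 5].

P(W + Z > 5) = 3/8.
Summing W·P(x,y) over outcomes with W + Z > 5 gives 5/4.
E[W | W + Z > 5] = (5/4) / (3/8) = 10/3.

10/3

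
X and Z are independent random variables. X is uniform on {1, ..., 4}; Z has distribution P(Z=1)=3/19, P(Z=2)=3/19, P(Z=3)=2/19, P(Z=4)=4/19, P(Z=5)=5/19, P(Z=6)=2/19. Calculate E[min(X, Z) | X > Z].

27/17

P(X > Z) = 17/76.
Summing min(X,Z)·P(x,y) over outcomes with X > Z gives 27/76.
E[min(X, Z) | X > Z] = (27/76) / (17/76) = 27/17.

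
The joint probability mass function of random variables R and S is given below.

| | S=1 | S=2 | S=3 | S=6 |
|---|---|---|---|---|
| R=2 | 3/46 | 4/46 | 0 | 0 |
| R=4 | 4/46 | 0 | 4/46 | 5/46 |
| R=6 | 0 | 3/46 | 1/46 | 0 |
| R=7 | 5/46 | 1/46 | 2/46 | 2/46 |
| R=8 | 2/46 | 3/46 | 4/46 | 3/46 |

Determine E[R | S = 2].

57/11

P(S = 2) = 11/46.
Σ R·P over the event = 2·(4/46) + 6·(3/46) + 7·(1/46) + 8·(3/46) = 57/46.
E[R | S = 2] = (57/46) / (11/46) = 57/11.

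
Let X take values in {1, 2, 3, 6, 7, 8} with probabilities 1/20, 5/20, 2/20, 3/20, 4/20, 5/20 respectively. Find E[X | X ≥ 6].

P(X ≥ 6) = 3/5.
Σ over the event: 6·3/20 + 7·1/5 + 8·1/4 = 43/10.
E[X | X ≥ 6] = (43/10) / (3/5) = 43/6.

43/6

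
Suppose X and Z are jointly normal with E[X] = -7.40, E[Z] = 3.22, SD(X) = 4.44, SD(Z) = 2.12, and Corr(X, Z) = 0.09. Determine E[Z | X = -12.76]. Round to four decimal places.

2.9897

The regression of Z on X has slope ρ·σ_Z/σ_X and passes through (μ_X, μ_Z).
E[Z | X=-12.76] = 3.22 + (0.09)·(2.12/4.44)·(-12.76 − (-7.40)) = 3.22 + (0.042973)·(-5.36) = 2.9897.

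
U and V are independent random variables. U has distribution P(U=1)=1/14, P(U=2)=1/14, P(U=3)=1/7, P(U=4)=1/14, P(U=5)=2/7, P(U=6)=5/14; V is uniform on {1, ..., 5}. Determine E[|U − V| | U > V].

P(U > V) = 7/10.
Summing |U−V|·P(x,y) over outcomes with U > V gives 64/35.
E[|U − V| | U > V] = (64/35) / (7/10) = 128/49.

128/49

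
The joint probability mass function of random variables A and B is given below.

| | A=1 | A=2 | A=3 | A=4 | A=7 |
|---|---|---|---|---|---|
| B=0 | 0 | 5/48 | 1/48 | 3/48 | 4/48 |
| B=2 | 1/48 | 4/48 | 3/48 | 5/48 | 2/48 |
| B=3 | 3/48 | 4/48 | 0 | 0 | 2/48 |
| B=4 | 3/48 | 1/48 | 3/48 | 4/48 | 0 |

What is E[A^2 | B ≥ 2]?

P(B ≥ 2) = 35/48.
Summing A^2·P(A=x,B=y) over the conditioning event gives 437/48.
E[A^2 | B ≥ 2] = (437/48) / (35/48) = 437/35.

437/35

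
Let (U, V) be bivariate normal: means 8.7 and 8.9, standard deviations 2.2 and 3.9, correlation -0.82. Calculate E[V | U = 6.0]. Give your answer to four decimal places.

For a bivariate normal, E[V | U=x] = μ_V + ρ·(σ_V/σ_U)·(x − μ_U).
E[V | U=6.0] = 8.9 + (-0.82)·(3.9/2.2)·(6.0 − (8.7)) = 8.9 + (-1.45364)·(-2.7) = 12.8248.

12.8248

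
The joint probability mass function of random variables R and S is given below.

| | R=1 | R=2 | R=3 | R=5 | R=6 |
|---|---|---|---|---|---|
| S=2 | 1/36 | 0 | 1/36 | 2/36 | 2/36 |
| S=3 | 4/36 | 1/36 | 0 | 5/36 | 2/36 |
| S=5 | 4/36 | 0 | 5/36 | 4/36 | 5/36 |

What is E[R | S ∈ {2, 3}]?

P(S ∈ {2, 3}) = 1/2.
Σ R·P over the event = 1·(1/36) + 1·(4/36) + 2·(1/36) + 3·(1/36) + 5·(2/36) + 5·(5/36) + 6·(2/36) + 6·(2/36) = 23/12.
E[R | S ∈ {2, 3}] = (23/12) / (1/2) = 23/6.

23/6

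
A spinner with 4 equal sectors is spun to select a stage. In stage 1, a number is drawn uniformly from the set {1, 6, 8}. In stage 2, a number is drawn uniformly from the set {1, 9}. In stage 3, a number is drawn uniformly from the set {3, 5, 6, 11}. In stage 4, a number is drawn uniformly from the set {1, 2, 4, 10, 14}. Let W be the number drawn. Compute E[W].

E[W | stage 1] = (1+6+8)/3 = 5.
E[W | stage 2] = (1+9)/2 = 5.
E[W | stage 3] = (3+5+6+11)/4 = 25/4.
E[W | stage 4] = (1+2+4+10+14)/5 = 31/5.
E[W] = (1/4)·(5) + (1/4)·(5) + (1/4)·(25/4) + (1/4)·(31/5) = 449/80.

449/80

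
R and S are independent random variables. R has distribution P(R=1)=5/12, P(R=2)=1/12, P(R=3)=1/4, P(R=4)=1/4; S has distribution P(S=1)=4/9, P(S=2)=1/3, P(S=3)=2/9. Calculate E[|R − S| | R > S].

P(R > S) = 13/27.
Summing |R−S|·P(x,y) over outcomes with R > S gives 97/108.
E[|R − S| | R > S] = (97/108) / (13/27) = 97/52.

97/52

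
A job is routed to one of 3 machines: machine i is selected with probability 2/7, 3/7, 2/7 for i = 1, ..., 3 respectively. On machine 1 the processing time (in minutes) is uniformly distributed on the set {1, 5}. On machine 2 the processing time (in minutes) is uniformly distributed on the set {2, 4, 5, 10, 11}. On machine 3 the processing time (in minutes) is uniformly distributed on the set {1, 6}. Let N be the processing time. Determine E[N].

E[N | machine 1] = (1+5)/2 = 3.
E[N | machine 2] = (2+4+5+10+11)/5 = 32/5.
E[N | machine 3] = (1+6)/2 = 7/2.
By the law of total expectation,
E[N] = (2/7)·(3) + (3/7)·(32/5) + (2/7)·(7/2) = 23/5.

23/5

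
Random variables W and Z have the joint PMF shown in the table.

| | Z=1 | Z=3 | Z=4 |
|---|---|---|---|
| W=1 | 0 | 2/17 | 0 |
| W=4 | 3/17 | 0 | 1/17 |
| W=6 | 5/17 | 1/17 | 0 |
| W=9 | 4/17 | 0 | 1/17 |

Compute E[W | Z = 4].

P(Z = 4) = 2/17.
Σ W·P over the event = 4·(1/17) + 9·(1/17) = 13/17.
E[W | Z = 4] = (13/17) / (2/17) = 13/2.

13/2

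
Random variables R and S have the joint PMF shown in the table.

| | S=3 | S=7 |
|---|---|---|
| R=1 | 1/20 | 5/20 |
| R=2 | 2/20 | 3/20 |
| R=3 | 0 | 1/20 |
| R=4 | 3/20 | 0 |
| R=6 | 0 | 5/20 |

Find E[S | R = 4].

3

P(R = 4) = 3/20.
Σ S·P over the event = 3·(3/20) = 9/20.
E[S | R = 4] = (9/20) / (3/20) = 3.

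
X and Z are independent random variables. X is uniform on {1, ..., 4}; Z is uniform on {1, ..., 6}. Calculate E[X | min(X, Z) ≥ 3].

7/2

P(min(X, Z) ≥ 3) = 1/3.
Summing X·P(x,y) over outcomes with min(X, Z) ≥ 3 gives 7/6.
E[X | min(X, Z) ≥ 3] = (7/6) / (1/3) = 7/2.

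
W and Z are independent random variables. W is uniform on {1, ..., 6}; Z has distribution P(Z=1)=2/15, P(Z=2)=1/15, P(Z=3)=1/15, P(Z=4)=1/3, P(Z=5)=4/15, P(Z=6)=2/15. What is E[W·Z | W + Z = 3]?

P(W + Z = 3) = 1/30.
Summing WZ·P(x,y) over outcomes with W + Z = 3 gives 1/15.
E[W·Z | W + Z = 3] = (1/15) / (1/30) = 2.

2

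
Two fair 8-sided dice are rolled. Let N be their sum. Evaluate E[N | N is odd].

9

P(N is odd) = 1/2.
Σ over the event: 3·1/32 + 5·1/16 + 7·3/32 + 9·1/8 + 11·3/32 + 13·1/16 + 15·1/32 = 9/2.
E[N | N is odd] = (9/2) / (1/2) = 9.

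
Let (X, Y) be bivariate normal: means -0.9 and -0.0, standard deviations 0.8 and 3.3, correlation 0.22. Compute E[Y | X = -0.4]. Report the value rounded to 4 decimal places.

0.4538

The regression of Y on X has slope ρ·σ_Y/σ_X and passes through (μ_X, μ_Y).
E[Y | X=-0.4] = -0.0 + (0.22)·(3.3/0.8)·(-0.4 − (-0.9)) = -0.0 + (0.9075)·(0.5) = 0.4538.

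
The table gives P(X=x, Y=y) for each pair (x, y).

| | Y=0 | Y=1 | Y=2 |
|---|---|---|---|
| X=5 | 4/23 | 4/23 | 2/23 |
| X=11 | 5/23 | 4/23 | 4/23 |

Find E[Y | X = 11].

12/13

P(X = 11) = 13/23.
Σ Y·P over the event = 0·(5/23) + 1·(4/23) + 2·(4/23) = 12/23.
E[Y | X = 11] = (12/23) / (13/23) = 12/13.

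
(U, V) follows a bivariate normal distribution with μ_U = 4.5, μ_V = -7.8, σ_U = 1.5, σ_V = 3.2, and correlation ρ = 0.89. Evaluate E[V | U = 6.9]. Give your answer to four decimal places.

For a bivariate normal, E[V | U=x] = μ_V + ρ·(σ_V/σ_U)·(x − μ_U).
E[V | U=6.9] = -7.8 + (0.89)·(3.2/1.5)·(6.9 − (4.5)) = -7.8 + (1.89867)·(2.4) = -3.2432.

-3.2432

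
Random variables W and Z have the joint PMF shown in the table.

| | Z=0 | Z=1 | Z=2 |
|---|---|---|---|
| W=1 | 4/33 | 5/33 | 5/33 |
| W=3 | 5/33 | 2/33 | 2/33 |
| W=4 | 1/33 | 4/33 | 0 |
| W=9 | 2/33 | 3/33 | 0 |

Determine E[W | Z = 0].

41/12

P(Z = 0) = 4/11.
Σ W·P over the event = 1·(4/33) + 3·(5/33) + 4·(1/33) + 9·(2/33) = 41/33.
E[W | Z = 0] = (41/33) / (4/11) = 41/12.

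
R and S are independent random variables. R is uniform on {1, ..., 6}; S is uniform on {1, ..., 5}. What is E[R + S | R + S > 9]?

31/3

Outcomes with R + S > 9: (5,5), (6,4), (6,5), each with probability 1/30.
E[R + S | R + S > 9] = (10 + 10 + 11) / 3 = 31/3.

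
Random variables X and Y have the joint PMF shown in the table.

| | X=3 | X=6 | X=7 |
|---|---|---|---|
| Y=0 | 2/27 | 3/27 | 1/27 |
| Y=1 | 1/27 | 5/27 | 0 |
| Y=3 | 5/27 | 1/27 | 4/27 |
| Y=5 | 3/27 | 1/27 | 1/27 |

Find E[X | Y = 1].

11/2

P(Y = 1) = 2/9.
Summing X·P(X=x,Y=y) over the conditioning event gives 11/9.
E[X | Y = 1] = (11/9) / (2/9) = 11/2.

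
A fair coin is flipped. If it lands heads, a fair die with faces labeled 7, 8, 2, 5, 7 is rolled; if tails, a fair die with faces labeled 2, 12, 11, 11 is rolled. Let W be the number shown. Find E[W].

E[W | heads] = (7+8+2+5+7)/5 = 29/5.
E[W | tails] = (2+12+11+11)/4 = 9.
By the law of total expectation,
E[W] = (1/2)·(29/5) + (1/2)·(9) = 37/5.

37/5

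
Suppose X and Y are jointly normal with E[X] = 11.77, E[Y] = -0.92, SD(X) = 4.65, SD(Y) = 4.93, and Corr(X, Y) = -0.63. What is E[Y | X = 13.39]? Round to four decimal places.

For a bivariate normal, E[Y | X=x] = μ_Y + ρ·(σ_Y/σ_X)·(x − μ_X).
E[Y | X=13.39] = -0.92 + (-0.63)·(4.93/4.65)·(13.39 − (11.77)) = -0.92 + (-0.66794)·(1.62) = -2.0021.

-2.0021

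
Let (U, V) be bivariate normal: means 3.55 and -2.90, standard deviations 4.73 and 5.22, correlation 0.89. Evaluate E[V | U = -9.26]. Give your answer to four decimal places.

The regression of V on U has slope ρ·σ_V/σ_U and passes through (μ_U, μ_V).
E[V | U=-9.26] = -2.90 + (0.89)·(5.22/4.73)·(-9.26 − (3.55)) = -2.90 + (0.9822)·(-12.81) = -15.4820.

-15.4820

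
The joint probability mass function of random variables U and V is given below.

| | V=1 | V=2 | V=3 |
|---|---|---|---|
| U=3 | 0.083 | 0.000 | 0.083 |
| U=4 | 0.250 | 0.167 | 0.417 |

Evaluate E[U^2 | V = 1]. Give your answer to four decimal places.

P(V = 1) = 0.333.
Σ U^2·P over the event = 9·(0.083) + 16·(0.250) = 4.747.
E[U^2 | V = 1] = (4.747) / (0.333) = 14.2553.

14.2553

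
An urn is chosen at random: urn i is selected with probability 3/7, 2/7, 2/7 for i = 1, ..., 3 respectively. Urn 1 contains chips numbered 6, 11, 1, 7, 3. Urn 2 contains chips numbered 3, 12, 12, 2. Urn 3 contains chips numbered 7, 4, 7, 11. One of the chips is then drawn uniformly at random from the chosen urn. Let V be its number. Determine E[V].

E[V | urn 1] = (6+11+1+7+3)/5 = 28/5.
E[V | urn 2] = (3+12+12+2)/4 = 29/4.
E[V | urn 3] = (7+4+7+11)/4 = 29/4.
E[V] = (3/7)·(28/5) + (2/7)·(29/4) + (2/7)·(29/4) = 229/35.

229/35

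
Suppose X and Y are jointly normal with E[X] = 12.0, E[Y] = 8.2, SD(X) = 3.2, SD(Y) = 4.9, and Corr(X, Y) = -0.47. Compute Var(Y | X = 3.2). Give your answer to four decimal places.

The conditional variance in a bivariate normal is σ_Y²(1 − ρ²), independent of x.
Var(Y | X=3.2) = (4.9)²·(1 − (-0.47)²) = 24.01·0.7791 = 18.7062.

18.7062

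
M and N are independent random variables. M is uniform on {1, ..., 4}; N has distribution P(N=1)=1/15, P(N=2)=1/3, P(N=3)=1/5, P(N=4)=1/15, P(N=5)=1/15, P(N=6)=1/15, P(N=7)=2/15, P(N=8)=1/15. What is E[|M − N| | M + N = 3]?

1

P(M + N = 3) = 1/10.
Summing |M−N|·P(x,y) over outcomes with M + N = 3 gives 1/10.
E[|M − N| | M + N = 3] = (1/10) / (1/10) = 1.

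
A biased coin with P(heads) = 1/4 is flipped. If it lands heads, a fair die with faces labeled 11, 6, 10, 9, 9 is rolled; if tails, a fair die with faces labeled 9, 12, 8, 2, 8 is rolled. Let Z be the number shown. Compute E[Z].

E[Z | heads] = (11+6+10+9+9)/5 = 9.
E[Z | tails] = (9+12+8+2+8)/5 = 39/5.
By the law of total expectation,
E[Z] = (1/4)·(9) + (3/4)·(39/5) = 81/10.

81/10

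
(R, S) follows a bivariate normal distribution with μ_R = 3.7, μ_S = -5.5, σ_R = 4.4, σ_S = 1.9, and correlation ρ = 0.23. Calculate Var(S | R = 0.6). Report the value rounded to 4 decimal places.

3.4190

For a bivariate normal, Var(S | R=x) = σ_S²(1 − ρ²).
Var(S | R=0.6) = (1.9)²·(1 − (0.23)²) = 3.61·0.9471 = 3.4190.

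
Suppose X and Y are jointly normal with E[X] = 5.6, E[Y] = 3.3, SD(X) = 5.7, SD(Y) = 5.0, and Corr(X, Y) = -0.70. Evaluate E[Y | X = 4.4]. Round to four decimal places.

4.0368

E[Y | X=x] = μ_Y + ρ(σ_Y/σ_X)(x − μ_X) for jointly normal variables.
E[Y | X=4.4] = 3.3 + (-0.70)·(5.0/5.7)·(4.4 − (5.6)) = 3.3 + (-0.61404)·(-1.2) = 4.0368.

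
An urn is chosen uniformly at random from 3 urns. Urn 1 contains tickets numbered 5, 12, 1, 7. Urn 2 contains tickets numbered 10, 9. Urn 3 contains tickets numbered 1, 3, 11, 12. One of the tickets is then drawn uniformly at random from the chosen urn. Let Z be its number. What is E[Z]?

15/2

E[Z | urn 1] = (5+12+1+7)/4 = 25/4.
E[Z | urn 2] = (10+9)/2 = 19/2.
E[Z | urn 3] = (1+3+11+12)/4 = 27/4.
By the law of total expectation,
E[Z] = (1/3)·(25/4) + (1/3)·(19/2) + (1/3)·(27/4) = 15/2.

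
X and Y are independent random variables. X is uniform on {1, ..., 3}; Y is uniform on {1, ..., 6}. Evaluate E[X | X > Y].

8/3

Outcomes with X > Y: (2,1), (3,1), (3,2), each with probability 1/18.
E[X | X > Y] = (2 + 3 + 3) / 3 = 8/3.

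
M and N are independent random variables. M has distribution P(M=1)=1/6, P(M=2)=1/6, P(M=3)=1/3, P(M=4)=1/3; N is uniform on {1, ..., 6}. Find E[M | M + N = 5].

17/6

P(M + N = 5) = 1/6.
Summing M·P(x,y) over outcomes with M + N = 5 gives 17/36.
E[M | M + N = 5] = (17/36) / (1/6) = 17/6.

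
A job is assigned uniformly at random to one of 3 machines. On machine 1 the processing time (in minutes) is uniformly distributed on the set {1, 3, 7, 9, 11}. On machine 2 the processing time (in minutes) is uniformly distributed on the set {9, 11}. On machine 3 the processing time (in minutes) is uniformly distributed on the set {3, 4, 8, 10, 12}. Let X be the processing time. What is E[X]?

E[X | machine 1] = (1+3+7+9+11)/5 = 31/5.
E[X | machine 2] = (9+11)/2 = 10.
E[X | machine 3] = (3+4+8+10+12)/5 = 37/5.
E[X] = (1/3)·(31/5) + (1/3)·(10) + (1/3)·(37/5) = 118/15.

118/15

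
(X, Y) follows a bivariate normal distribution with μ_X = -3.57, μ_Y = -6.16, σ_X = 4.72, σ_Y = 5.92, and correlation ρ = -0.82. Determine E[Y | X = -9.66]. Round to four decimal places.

E[Y | X=x] = μ_Y + ρ(σ_Y/σ_X)(x − μ_X) for jointly normal variables.
E[Y | X=-9.66] = -6.16 + (-0.82)·(5.92/4.72)·(-9.66 − (-3.57)) = -6.16 + (-1.02847)·(-6.09) = 0.1034.

0.1034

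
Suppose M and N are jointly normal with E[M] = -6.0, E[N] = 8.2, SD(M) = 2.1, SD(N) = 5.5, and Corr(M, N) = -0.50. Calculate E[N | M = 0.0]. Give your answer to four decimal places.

0.3429

E[N | M=x] = μ_N + ρ(σ_N/σ_M)(x − μ_M) for jointly normal variables.
E[N | M=0.0] = 8.2 + (-0.50)·(5.5/2.1)·(0.0 − (-6.0)) = 8.2 + (-1.30952)·(6) = 0.3429.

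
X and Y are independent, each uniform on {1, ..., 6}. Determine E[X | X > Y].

P(X > Y) = 5/12.
Summing X·P(x,y) over outcomes with X > Y gives 35/18.
E[X | X > Y] = (35/18) / (5/12) = 14/3.

14/3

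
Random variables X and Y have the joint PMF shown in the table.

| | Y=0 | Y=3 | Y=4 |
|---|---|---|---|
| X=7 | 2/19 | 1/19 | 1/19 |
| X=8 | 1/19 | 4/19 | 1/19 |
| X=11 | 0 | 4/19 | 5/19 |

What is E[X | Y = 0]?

P(Y = 0) = 3/19.
Σ X·P over the event = 7·(2/19) + 8·(1/19) = 22/19.
E[X | Y = 0] = (22/19) / (3/19) = 22/3.

22/3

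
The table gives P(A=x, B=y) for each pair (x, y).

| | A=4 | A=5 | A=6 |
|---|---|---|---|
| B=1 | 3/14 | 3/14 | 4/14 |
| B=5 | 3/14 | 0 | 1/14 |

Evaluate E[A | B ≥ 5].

9/2

P(B ≥ 5) = 2/7.
Σ A·P over the event = 4·(3/14) + 6·(1/14) = 9/7.
E[A | B ≥ 5] = (9/7) / (2/7) = 9/2.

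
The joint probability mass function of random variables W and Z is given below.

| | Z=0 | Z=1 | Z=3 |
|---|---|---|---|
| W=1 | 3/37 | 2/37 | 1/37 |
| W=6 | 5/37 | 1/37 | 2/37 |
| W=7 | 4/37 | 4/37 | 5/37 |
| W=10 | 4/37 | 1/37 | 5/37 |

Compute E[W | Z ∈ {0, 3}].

199/29

P(Z ∈ {0, 3}) = 29/37.
Σ W·P over the event = 1·(3/37) + 1·(1/37) + 6·(5/37) + 6·(2/37) + 7·(4/37) + 7·(5/37) + 10·(4/37) + 10·(5/37) = 199/37.
E[W | Z ∈ {0, 3}] = (199/37) / (29/37) = 199/29.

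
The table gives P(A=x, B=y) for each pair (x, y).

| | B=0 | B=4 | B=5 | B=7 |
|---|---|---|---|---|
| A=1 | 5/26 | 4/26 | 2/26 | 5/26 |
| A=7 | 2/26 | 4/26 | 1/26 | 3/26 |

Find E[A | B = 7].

13/4

P(B = 7) = 4/13.
Σ A·P over the event = 1·(5/26) + 7·(3/26) = 1.
E[A | B = 7] = (1) / (4/13) = 13/4.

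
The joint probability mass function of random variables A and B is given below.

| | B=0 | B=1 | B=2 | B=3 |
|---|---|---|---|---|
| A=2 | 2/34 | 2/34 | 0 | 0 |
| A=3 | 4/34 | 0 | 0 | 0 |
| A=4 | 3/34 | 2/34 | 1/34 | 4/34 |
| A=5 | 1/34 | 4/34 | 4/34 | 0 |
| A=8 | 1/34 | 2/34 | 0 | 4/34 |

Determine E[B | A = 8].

2

P(A = 8) = 7/34.
Summing B·P(A=x,B=y) over the conditioning event gives 7/17.
E[B | A = 8] = (7/17) / (7/34) = 2.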